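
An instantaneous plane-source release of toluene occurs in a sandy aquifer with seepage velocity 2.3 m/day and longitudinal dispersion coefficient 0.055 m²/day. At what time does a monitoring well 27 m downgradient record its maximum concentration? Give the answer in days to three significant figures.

11.7 days

For the 1D instantaneous-source solution, setting ∂C/∂t = 0 at fixed x gives v²t² + 2Dt − x² = 0, so t = (√(D² + v²x²) − D)/v².
√(D² + v²x²) = √(0.055² + 2.3² × 27²) = 62.10; v² = 5.29.
t = (62.10 − 0.055)/5.29 = 11.7 days (vs. the pure-advection estimate x/v = 11.7 d).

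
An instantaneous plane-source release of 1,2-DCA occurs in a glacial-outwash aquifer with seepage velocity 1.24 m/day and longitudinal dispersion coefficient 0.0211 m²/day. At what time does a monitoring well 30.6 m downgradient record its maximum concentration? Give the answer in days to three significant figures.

24.7 days

For the 1D instantaneous-source solution, setting ∂C/∂t = 0 at fixed x gives v²t² + 2Dt − x² = 0, so t = (√(D² + v²x²) − D)/v².
√(D² + v²x²) = √(0.0211² + 1.24² × 30.6²) = 37.94; v² = 1.5376.
t = (37.94 − 0.0211)/1.5376 = 24.7 days (vs. the pure-advection estimate x/v = 24.7 d).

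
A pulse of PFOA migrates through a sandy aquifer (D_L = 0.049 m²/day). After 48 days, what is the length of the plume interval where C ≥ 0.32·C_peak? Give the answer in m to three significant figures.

The plume is Gaussian with σ = √(2Dt) = √(2 × 0.049 × 48) = 2.169 m.
C/C_peak = exp(−Δx²/(2σ²)) = 0.32 ⇒ Δx = σ·√(−2 ln 0.32) = 2.169 × 1.510 = 3.275 m.
Width = 2Δx = 6.55 m.

6.55 m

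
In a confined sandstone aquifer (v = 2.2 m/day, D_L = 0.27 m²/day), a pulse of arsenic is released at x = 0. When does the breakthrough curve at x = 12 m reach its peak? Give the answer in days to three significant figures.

For the 1D instantaneous-source solution, setting ∂C/∂t = 0 at fixed x gives v²t² + 2Dt − x² = 0, so t = (√(D² + v²x²) − D)/v².
√(D² + v²x²) = √(0.27² + 2.2² × 12²) = 26.40; v² = 4.84.
t = (26.40 − 0.27)/4.84 = 5.40 days (vs. the pure-advection estimate x/v = 5.45 d).

5.40 days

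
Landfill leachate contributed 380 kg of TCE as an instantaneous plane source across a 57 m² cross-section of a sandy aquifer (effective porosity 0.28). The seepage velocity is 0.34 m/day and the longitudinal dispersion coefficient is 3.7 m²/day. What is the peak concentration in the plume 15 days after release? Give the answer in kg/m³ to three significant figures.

0.902 kg/m³

The peak of an instantaneous 1D plume sits at x = vt; there the Gaussian factor is 1 and C_max = M/(n_e·A·√(4πDt)), where n_e·A is the pore area the mass is dissolved in.
√(4πDt) = √(4π × 3.7 × 15) = 26.41 m, so C_max = 380/(0.28 × 57 × 26.41) = 0.902 kg/m³.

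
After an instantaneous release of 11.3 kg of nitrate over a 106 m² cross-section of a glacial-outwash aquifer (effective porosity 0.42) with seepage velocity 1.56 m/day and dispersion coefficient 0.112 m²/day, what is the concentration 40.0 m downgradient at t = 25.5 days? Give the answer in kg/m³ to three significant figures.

0.0422 kg/m³

For an instantaneous plane source, C(x,t) = M/(n_e·A·√(4πDt)) · exp(−(x−vt)²/(4Dt)), with n_e·A the pore (flow) area.
Plume center vt = 1.56 × 25.5 = 39.78 m, so the well at 40.0 m is 0.22 m downgradient of the peak.
√(4πDt) = 5.991 m, giving peak height M/(n_e·A·√(4πDt)) = 11.3/(0.42 × 106 × 5.991) = 0.04237 kg/m³.
(x−vt)²/(4Dt) = (0.22)²/(4 × 0.112 × 25.5) = 0.004237; exp(−0.004237) = 0.9958.
C = 0.04237 × 0.9958 = 0.0422 kg/m³.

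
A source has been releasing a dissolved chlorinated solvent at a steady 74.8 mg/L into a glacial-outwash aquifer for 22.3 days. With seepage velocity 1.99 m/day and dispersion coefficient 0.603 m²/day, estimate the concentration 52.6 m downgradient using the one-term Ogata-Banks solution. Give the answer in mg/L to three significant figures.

4.22 mg/L

For a continuous step input, C/C₀ ≈ ½·erfc((x−vt)/(2√(Dt))).
vt = 1.99 × 22.3 = 44.377 m and 2√(Dt) = 2√(0.603 × 22.3) = 7.334 m.
Argument (x−vt)/(2√(Dt)) = (52.6 − 44.377)/7.334 = 1.121; ½·erfc(1.121) = 0.05645.
C = 74.8 × 0.05645 = 4.22 mg/L.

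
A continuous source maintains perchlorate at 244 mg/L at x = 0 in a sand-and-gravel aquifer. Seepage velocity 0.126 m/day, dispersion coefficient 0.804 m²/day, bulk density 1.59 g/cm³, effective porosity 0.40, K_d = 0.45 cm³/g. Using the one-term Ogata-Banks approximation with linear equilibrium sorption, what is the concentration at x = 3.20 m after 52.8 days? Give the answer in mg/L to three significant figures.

Retardation factor R = 1 + ρ_b·K_d/n = 1 + 1.59 × 0.45/0.40 = 2.789.
Sorption retards both mechanisms: v_R = v/R = 0.04518 m/day, D_R = D/R = 0.2883 m²/day.
v_R·t = 0.04518 × 52.8 = 2.385504 m; 2√(D_R t) = 7.803 m; argument = (3.20 − 2.385504)/7.803 = 0.1044.
C = C₀ × ½·erfc(0.1044) = 244 × 0.4413 = 108 mg/L.

108 mg/L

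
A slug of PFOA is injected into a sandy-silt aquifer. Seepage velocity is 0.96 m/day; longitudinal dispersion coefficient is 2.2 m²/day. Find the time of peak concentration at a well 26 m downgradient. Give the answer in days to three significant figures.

24.8 days

For the 1D instantaneous-source solution, setting ∂C/∂t = 0 at fixed x gives v²t² + 2Dt − x² = 0, so t = (√(D² + v²x²) − D)/v².
√(D² + v²x²) = √(2.2² + 0.96² × 26²) = 25.06; v² = 0.9216.
t = (25.06 − 2.2)/0.9216 = 24.8 days (vs. the pure-advection estimate x/v = 27.1 d).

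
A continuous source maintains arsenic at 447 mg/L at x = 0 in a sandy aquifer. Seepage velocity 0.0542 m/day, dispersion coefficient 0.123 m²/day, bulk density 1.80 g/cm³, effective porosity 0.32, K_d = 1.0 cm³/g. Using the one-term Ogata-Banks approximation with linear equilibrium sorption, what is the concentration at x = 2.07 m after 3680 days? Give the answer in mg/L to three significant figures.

443 mg/L

Retardation factor R = 1 + ρ_b·K_d/n = 1 + 1.80 × 1.0/0.32 = 6.625.
Sorption retards both mechanisms: v_R = v/R = 0.008181 m/day, D_R = D/R = 0.01857 m²/day.
v_R·t = 0.008181 × 3680 = 30.10608 m; 2√(D_R t) = 16.53 m; argument = (2.07 − 30.10608)/16.53 = -1.696.
C = C₀ × ½·erfc(-1.696) = 447 × 0.9918 = 443 mg/L.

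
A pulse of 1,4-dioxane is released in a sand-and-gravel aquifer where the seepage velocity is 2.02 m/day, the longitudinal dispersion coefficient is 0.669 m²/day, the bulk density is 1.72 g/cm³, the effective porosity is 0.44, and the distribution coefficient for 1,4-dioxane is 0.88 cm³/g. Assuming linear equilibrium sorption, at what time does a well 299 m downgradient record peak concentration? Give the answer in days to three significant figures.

656 days

Retardation factor R = 1 + ρ_b·K_d/n = 1 + 1.72 × 0.88/0.44 = 4.440.
Sorption retards both mechanisms: v_R = v/R = 0.4550 m/day, D_R = D/R = 0.1507 m²/day.
Peak time from v_R²t² + 2D_R t − x² = 0: t = (√(D_R² + v_R²x²) − D_R)/v_R².
√(D_R² + v_R²x²) = √(0.1507² + 0.4550² × 299²) = 136.0; v_R² = 0.2070.
t = (136.0 − 0.1507)/0.2070 = 656 days.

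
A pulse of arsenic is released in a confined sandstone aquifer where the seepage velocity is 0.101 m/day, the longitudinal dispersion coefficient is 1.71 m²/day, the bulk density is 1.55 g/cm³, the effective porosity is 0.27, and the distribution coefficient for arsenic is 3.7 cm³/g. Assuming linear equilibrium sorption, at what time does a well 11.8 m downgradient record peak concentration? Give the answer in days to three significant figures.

816 days

Retardation factor R = 1 + ρ_b·K_d/n = 1 + 1.55 × 3.7/0.27 = 22.24.
Sorption retards both mechanisms: v_R = v/R = 0.004541 m/day, D_R = D/R = 0.07689 m²/day.
Peak time from v_R²t² + 2D_R t − x² = 0: t = (√(D_R² + v_R²x²) − D_R)/v_R².
√(D_R² + v_R²x²) = √(0.07689² + 0.004541² × 11.8²) = 0.09372; v_R² = 2.062e-05.
t = (0.09372 − 0.07689)/2.062e-05 = 816 days.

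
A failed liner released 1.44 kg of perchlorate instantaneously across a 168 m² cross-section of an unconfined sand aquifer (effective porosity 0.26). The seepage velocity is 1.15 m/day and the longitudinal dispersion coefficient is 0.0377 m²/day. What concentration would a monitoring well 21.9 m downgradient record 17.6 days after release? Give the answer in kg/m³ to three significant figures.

For an instantaneous plane source, C(x,t) = M/(n_e·A·√(4πDt)) · exp(−(x−vt)²/(4Dt)), with n_e·A the pore (flow) area.
Plume center vt = 1.15 × 17.6 = 20.24 m, so the well at 21.9 m is 1.66 m downgradient of the peak.
√(4πDt) = 2.888 m, giving peak height M/(n_e·A·√(4πDt)) = 1.44/(0.26 × 168 × 2.888) = 0.01142 kg/m³.
(x−vt)²/(4Dt) = (1.66)²/(4 × 0.0377 × 17.6) = 1.038; exp(−1.038) = 0.3542.
C = 0.01142 × 0.3542 = 0.00404 kg/m³.

0.00404 kg/m³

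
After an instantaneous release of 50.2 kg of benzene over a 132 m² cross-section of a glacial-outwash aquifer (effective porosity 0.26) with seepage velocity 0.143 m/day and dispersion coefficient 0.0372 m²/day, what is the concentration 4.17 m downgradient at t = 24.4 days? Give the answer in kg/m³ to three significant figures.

For an instantaneous plane source, C(x,t) = M/(n_e·A·√(4πDt)) · exp(−(x−vt)²/(4Dt)), with n_e·A the pore (flow) area.
Plume center vt = 0.143 × 24.4 = 3.4892 m, so the well at 4.17 m is 0.6808 m downgradient of the peak.
√(4πDt) = 3.377 m, giving peak height M/(n_e·A·√(4πDt)) = 50.2/(0.26 × 132 × 3.377) = 0.4331 kg/m³.
(x−vt)²/(4Dt) = (0.6808)²/(4 × 0.0372 × 24.4) = 0.1277; exp(−0.1277) = 0.8801.
C = 0.4331 × 0.8801 = 0.381 kg/m³.

0.381 kg/m³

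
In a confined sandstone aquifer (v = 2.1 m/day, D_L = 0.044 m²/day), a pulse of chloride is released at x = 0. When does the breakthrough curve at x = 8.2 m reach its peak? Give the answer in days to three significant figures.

3.89 days

For the 1D instantaneous-source solution, setting ∂C/∂t = 0 at fixed x gives v²t² + 2Dt − x² = 0, so t = (√(D² + v²x²) − D)/v².
√(D² + v²x²) = √(0.044² + 2.1² × 8.2²) = 17.22; v² = 4.41.
t = (17.22 − 0.044)/4.41 = 3.89 days (vs. the pure-advection estimate x/v = 3.90 d).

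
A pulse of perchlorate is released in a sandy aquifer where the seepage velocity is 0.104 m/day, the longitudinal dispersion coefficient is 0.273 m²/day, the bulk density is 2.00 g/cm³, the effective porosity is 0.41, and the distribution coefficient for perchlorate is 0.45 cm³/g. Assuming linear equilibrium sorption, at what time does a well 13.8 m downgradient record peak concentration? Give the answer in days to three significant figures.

Retardation factor R = 1 + ρ_b·K_d/n = 1 + 2.00 × 0.45/0.41 = 3.195.
Sorption retards both mechanisms: v_R = v/R = 0.03255 m/day, D_R = D/R = 0.08545 m²/day.
Peak time from v_R²t² + 2D_R t − x² = 0: t = (√(D_R² + v_R²x²) − D_R)/v_R².
√(D_R² + v_R²x²) = √(0.08545² + 0.03255² × 13.8²) = 0.4572; v_R² = 0.001060.
t = (0.4572 − 0.08545)/0.001060 = 351 days.

351 days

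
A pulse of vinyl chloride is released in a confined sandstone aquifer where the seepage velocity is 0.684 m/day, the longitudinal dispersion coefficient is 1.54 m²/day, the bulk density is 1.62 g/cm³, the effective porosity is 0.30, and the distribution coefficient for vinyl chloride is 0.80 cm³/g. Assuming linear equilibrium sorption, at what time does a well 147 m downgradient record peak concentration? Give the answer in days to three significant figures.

Retardation factor R = 1 + ρ_b·K_d/n = 1 + 1.62 × 0.80/0.30 = 5.320.
Sorption retards both mechanisms: v_R = v/R = 0.1286 m/day, D_R = D/R = 0.2895 m²/day.
Peak time from v_R²t² + 2D_R t − x² = 0: t = (√(D_R² + v_R²x²) − D_R)/v_R².
√(D_R² + v_R²x²) = √(0.2895² + 0.1286² × 147²) = 18.91; v_R² = 0.01654.
t = (18.91 − 0.2895)/0.01654 = 1130 days.

1130 days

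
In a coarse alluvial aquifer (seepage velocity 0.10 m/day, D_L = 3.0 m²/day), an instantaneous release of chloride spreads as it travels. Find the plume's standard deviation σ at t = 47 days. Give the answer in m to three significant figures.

16.8 m

Dispersive spreading gives a Gaussian with σ² = 2Dt; advection only shifts the center.
σ = √(2 × 3.0 × 47) = 16.8 m.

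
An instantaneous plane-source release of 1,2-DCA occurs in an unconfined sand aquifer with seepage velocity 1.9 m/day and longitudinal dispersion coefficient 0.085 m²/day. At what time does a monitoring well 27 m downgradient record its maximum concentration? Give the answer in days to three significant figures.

14.2 days

For the 1D instantaneous-source solution, setting ∂C/∂t = 0 at fixed x gives v²t² + 2Dt − x² = 0, so t = (√(D² + v²x²) − D)/v².
√(D² + v²x²) = √(0.085² + 1.9² × 27²) = 51.30; v² = 3.61.
t = (51.30 − 0.085)/3.61 = 14.2 days (vs. the pure-advection estimate x/v = 14.2 d).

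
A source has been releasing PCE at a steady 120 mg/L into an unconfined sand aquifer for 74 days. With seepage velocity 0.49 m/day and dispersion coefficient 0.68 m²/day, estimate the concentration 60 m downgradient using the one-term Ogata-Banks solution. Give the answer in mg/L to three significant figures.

1.08 mg/L

For a continuous step input, C/C₀ ≈ ½·erfc((x−vt)/(2√(Dt))).
vt = 0.49 × 74 = 36.26 m and 2√(Dt) = 2√(0.68 × 74) = 14.19 m.
Argument (x−vt)/(2√(Dt)) = (60 − 36.26)/14.19 = 1.673; ½·erfc(1.673) = 0.008991.
C = 120 × 0.008991 = 1.08 mg/L.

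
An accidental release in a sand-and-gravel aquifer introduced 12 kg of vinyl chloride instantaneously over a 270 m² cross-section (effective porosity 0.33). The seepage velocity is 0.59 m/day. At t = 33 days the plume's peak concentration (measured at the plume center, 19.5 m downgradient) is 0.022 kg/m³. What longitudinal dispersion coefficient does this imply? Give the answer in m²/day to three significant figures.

0.0904 m²/day

At the plume center C_max = M/(n_e·A·√(4πDt)), so D = M²/(4πt·(n_e·A·C_max)²).
n_e·A·C_max = 0.33 × 270 × 0.022 = 1.960 kg/m.
D = 12²/(4π × 33 × 1.960²) = 0.0904 m²/day.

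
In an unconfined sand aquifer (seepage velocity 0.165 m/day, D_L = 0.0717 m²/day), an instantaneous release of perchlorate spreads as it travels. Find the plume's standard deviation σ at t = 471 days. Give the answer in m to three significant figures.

Dispersive spreading gives a Gaussian with σ² = 2Dt; advection only shifts the center.
σ = √(2 × 0.0717 × 471) = 8.22 m.

8.22 m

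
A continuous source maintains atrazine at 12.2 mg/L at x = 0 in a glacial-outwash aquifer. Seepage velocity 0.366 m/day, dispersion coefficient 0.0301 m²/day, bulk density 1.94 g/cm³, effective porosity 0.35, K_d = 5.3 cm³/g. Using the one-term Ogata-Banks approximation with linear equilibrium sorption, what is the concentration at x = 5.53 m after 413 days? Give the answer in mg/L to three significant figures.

Retardation factor R = 1 + ρ_b·K_d/n = 1 + 1.94 × 5.3/0.35 = 30.38.
Sorption retards both mechanisms: v_R = v/R = 0.01205 m/day, D_R = D/R = 0.0009908 m²/day.
v_R·t = 0.01205 × 413 = 4.97665 m; 2√(D_R t) = 1.279 m; argument = (5.53 − 4.97665)/1.279 = 0.4326.
C = C₀ × ½·erfc(0.4326) = 12.2 × 0.2703 = 3.30 mg/L.

3.30 mg/L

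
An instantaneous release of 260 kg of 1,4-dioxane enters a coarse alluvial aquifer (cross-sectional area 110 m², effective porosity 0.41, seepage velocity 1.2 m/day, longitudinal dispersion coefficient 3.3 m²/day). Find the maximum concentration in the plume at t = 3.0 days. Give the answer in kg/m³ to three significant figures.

The peak of an instantaneous 1D plume sits at x = vt; there the Gaussian factor is 1 and C_max = M/(n_e·A·√(4πDt)), where n_e·A is the pore area the mass is dissolved in.
√(4πDt) = √(4π × 3.3 × 3.0) = 11.15 m, so C_max = 260/(0.41 × 110 × 11.15) = 0.517 kg/m³.

0.517 kg/m³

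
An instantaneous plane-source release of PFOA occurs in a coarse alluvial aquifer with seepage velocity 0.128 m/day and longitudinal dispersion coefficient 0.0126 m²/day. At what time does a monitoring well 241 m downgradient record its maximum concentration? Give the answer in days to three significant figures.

For the 1D instantaneous-source solution, setting ∂C/∂t = 0 at fixed x gives v²t² + 2Dt − x² = 0, so t = (√(D² + v²x²) − D)/v².
√(D² + v²x²) = √(0.0126² + 0.128² × 241²) = 30.85; v² = 0.016384.
t = (30.85 − 0.0126)/0.016384 = 1880 days (vs. the pure-advection estimate x/v = 1880 d).

1880 days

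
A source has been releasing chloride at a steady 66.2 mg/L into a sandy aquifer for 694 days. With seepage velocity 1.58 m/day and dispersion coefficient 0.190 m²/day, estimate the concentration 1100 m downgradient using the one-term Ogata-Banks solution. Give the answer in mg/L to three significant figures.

For a continuous step input, C/C₀ ≈ ½·erfc((x−vt)/(2√(Dt))).
vt = 1.58 × 694 = 1096.52 m and 2√(Dt) = 2√(0.190 × 694) = 22.97 m.
Argument (x−vt)/(2√(Dt)) = (1100 − 1096.52)/22.97 = 0.1515; ½·erfc(0.1515) = 0.4152.
C = 66.2 × 0.4152 = 27.5 mg/L.

27.5 mg/L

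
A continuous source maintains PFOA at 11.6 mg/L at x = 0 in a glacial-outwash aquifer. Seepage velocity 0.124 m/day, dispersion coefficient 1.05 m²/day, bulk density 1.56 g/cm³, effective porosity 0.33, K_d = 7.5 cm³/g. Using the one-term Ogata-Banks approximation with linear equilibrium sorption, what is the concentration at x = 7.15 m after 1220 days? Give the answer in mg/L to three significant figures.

4.18 mg/L

Retardation factor R = 1 + ρ_b·K_d/n = 1 + 1.56 × 7.5/0.33 = 36.45.
Sorption retards both mechanisms: v_R = v/R = 0.003402 m/day, D_R = D/R = 0.02881 m²/day.
v_R·t = 0.003402 × 1220 = 4.15044 m; 2√(D_R t) = 11.86 m; argument = (7.15 − 4.15044)/11.86 = 0.2529.
C = C₀ × ½·erfc(0.2529) = 11.6 × 0.3603 = 4.18 mg/L.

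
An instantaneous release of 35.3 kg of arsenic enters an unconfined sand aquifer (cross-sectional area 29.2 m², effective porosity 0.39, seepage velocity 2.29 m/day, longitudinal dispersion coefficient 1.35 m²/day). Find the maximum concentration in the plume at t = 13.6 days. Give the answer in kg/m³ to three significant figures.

0.204 kg/m³

The peak of an instantaneous 1D plume sits at x = vt; there the Gaussian factor is 1 and C_max = M/(n_e·A·√(4πDt)), where n_e·A is the pore area the mass is dissolved in.
√(4πDt) = √(4π × 1.35 × 13.6) = 15.19 m, so C_max = 35.3/(0.39 × 29.2 × 15.19) = 0.204 kg/m³.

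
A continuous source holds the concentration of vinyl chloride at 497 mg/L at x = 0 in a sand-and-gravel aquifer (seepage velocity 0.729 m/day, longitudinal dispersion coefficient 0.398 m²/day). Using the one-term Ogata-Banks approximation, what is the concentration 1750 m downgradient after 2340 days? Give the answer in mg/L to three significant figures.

76.1 mg/L

For a continuous step input, C/C₀ ≈ ½·erfc((x−vt)/(2√(Dt))).
vt = 0.729 × 2340 = 1705.86 m and 2√(Dt) = 2√(0.398 × 2340) = 61.04 m.
Argument (x−vt)/(2√(Dt)) = (1750 − 1705.86)/61.04 = 0.7231; ½·erfc(0.7231) = 0.1532.
C = 497 × 0.1532 = 76.1 mg/L.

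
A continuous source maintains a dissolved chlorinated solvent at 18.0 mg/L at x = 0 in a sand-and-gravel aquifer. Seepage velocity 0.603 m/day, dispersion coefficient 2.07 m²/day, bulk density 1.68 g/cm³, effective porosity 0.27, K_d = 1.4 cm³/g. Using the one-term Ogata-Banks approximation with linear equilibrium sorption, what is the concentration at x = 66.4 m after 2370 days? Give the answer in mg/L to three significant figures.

Retardation factor R = 1 + ρ_b·K_d/n = 1 + 1.68 × 1.4/0.27 = 9.711.
Sorption retards both mechanisms: v_R = v/R = 0.06209 m/day, D_R = D/R = 0.2132 m²/day.
v_R·t = 0.06209 × 2370 = 147.1533 m; 2√(D_R t) = 44.96 m; argument = (66.4 − 147.1533)/44.96 = -1.796.
C = C₀ × ½·erfc(-1.796) = 18.0 × 0.9945 = 17.9 mg/L.

17.9 mg/L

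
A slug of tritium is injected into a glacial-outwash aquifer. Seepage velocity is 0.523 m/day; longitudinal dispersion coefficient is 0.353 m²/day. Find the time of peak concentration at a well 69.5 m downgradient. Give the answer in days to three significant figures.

For the 1D instantaneous-source solution, setting ∂C/∂t = 0 at fixed x gives v²t² + 2Dt − x² = 0, so t = (√(D² + v²x²) − D)/v².
√(D² + v²x²) = √(0.353² + 0.523² × 69.5²) = 36.35; v² = 0.273529.
t = (36.35 − 0.353)/0.273529 = 132 days (vs. the pure-advection estimate x/v = 133 d).

132 days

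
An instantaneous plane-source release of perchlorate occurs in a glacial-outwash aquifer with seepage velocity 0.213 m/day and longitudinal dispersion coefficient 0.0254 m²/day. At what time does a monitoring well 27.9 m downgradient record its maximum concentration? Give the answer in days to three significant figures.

130 days

For the 1D instantaneous-source solution, setting ∂C/∂t = 0 at fixed x gives v²t² + 2Dt − x² = 0, so t = (√(D² + v²x²) − D)/v².
√(D² + v²x²) = √(0.0254² + 0.213² × 27.9²) = 5.943; v² = 0.045369.
t = (5.943 − 0.0254)/0.045369 = 130 days (vs. the pure-advection estimate x/v = 131 d).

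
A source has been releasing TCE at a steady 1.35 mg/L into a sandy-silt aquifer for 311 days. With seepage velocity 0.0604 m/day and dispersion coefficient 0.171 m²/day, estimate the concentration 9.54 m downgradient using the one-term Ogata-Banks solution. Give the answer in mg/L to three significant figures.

1.10 mg/L

For a continuous step input, C/C₀ ≈ ½·erfc((x−vt)/(2√(Dt))).
vt = 0.0604 × 311 = 18.7844 m and 2√(Dt) = 2√(0.171 × 311) = 14.59 m.
Argument (x−vt)/(2√(Dt)) = (9.54 − 18.7844)/14.59 = -0.6336; ½·erfc(-0.6336) = 0.8149.
C = 1.35 × 0.8149 = 1.10 mg/L.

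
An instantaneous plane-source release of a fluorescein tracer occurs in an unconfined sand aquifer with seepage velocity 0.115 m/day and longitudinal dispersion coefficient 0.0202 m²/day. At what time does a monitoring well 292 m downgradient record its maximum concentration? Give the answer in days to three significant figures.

For the 1D instantaneous-source solution, setting ∂C/∂t = 0 at fixed x gives v²t² + 2Dt − x² = 0, so t = (√(D² + v²x²) − D)/v².
√(D² + v²x²) = √(0.0202² + 0.115² × 292²) = 33.58; v² = 0.013225.
t = (33.58 − 0.0202)/0.013225 = 2540 days (vs. the pure-advection estimate x/v = 2540 d).

2540 days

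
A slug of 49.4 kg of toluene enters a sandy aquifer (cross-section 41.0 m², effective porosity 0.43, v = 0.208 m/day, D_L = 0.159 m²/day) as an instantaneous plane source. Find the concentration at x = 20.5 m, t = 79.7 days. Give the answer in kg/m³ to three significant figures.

For an instantaneous plane source, C(x,t) = M/(n_e·A·√(4πDt)) · exp(−(x−vt)²/(4Dt)), with n_e·A the pore (flow) area.
Plume center vt = 0.208 × 79.7 = 16.5776 m, so the well at 20.5 m is 3.9224 m downgradient of the peak.
√(4πDt) = 12.62 m, giving peak height M/(n_e·A·√(4πDt)) = 49.4/(0.43 × 41.0 × 12.62) = 0.2220 kg/m³.
(x−vt)²/(4Dt) = (3.9224)²/(4 × 0.159 × 79.7) = 0.3035; exp(−0.3035) = 0.7382.
C = 0.2220 × 0.7382 = 0.164 kg/m³.

0.164 kg/m³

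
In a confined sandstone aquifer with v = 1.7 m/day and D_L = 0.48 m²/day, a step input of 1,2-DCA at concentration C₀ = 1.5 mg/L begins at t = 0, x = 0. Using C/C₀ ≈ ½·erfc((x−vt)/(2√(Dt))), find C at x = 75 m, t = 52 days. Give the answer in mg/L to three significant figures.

1.46 mg/L

For a continuous step input, C/C₀ ≈ ½·erfc((x−vt)/(2√(Dt))).
vt = 1.7 × 52 = 88.4 m and 2√(Dt) = 2√(0.48 × 52) = 9.992 m.
Argument (x−vt)/(2√(Dt)) = (75 − 88.4)/9.992 = -1.341; ½·erfc(-1.341) = 0.9711.
C = 1.5 × 0.9711 = 1.46 mg/L.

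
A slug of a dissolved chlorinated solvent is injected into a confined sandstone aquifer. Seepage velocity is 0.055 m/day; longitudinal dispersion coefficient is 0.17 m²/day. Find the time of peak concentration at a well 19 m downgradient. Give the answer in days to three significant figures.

For the 1D instantaneous-source solution, setting ∂C/∂t = 0 at fixed x gives v²t² + 2Dt − x² = 0, so t = (√(D² + v²x²) − D)/v².
√(D² + v²x²) = √(0.17² + 0.055² × 19²) = 1.059; v² = 0.003025.
t = (1.059 − 0.17)/0.003025 = 294 days (vs. the pure-advection estimate x/v = 345 d).

294 days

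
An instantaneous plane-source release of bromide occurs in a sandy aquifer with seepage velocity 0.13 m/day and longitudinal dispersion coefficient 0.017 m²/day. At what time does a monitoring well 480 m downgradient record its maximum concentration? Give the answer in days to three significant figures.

3690 days

For the 1D instantaneous-source solution, setting ∂C/∂t = 0 at fixed x gives v²t² + 2Dt − x² = 0, so t = (√(D² + v²x²) − D)/v².
√(D² + v²x²) = √(0.017² + 0.13² × 480²) = 62.40; v² = 0.0169.
t = (62.40 − 0.017)/0.0169 = 3690 days (vs. the pure-advection estimate x/v = 3690 d).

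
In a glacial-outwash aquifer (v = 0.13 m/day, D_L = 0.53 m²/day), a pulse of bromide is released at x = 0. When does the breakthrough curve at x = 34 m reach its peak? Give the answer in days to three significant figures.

232 days

For the 1D instantaneous-source solution, setting ∂C/∂t = 0 at fixed x gives v²t² + 2Dt − x² = 0, so t = (√(D² + v²x²) − D)/v².
√(D² + v²x²) = √(0.53² + 0.13² × 34²) = 4.452; v² = 0.0169.
t = (4.452 − 0.53)/0.0169 = 232 days (vs. the pure-advection estimate x/v = 262 d).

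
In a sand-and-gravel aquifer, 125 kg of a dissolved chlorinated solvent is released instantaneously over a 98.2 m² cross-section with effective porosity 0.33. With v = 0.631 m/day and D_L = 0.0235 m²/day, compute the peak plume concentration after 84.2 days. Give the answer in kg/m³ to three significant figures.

The peak of an instantaneous 1D plume sits at x = vt; there the Gaussian factor is 1 and C_max = M/(n_e·A·√(4πDt)), where n_e·A is the pore area the mass is dissolved in.
√(4πDt) = √(4π × 0.0235 × 84.2) = 4.986 m, so C_max = 125/(0.33 × 98.2 × 4.986) = 0.774 kg/m³.

0.774 kg/m³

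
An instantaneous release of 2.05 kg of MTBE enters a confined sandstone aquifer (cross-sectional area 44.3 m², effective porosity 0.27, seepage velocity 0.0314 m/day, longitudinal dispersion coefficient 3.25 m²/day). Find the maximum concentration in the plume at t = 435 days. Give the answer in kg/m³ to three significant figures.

0.00129 kg/m³

The peak of an instantaneous 1D plume sits at x = vt; there the Gaussian factor is 1 and C_max = M/(n_e·A·√(4πDt)), where n_e·A is the pore area the mass is dissolved in.
√(4πDt) = √(4π × 3.25 × 435) = 133.3 m, so C_max = 2.05/(0.27 × 44.3 × 133.3) = 0.00129 kg/m³.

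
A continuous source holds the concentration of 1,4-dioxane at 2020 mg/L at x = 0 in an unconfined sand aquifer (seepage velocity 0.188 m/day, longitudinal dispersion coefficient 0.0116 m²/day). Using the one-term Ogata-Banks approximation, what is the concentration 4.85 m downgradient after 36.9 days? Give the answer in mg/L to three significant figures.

For a continuous step input, C/C₀ ≈ ½·erfc((x−vt)/(2√(Dt))).
vt = 0.188 × 36.9 = 6.9372 m and 2√(Dt) = 2√(0.0116 × 36.9) = 1.308 m.
Argument (x−vt)/(2√(Dt)) = (4.85 − 6.9372)/1.308 = -1.596; ½·erfc(-1.596) = 0.9880.
C = 2020 × 0.9880 = 2000 mg/L.

2000 mg/L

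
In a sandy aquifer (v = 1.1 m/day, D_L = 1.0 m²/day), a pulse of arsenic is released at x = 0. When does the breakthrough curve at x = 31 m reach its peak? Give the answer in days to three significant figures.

For the 1D instantaneous-source solution, setting ∂C/∂t = 0 at fixed x gives v²t² + 2Dt − x² = 0, so t = (√(D² + v²x²) − D)/v².
√(D² + v²x²) = √(1.0² + 1.1² × 31²) = 34.11; v² = 1.21.
t = (34.11 − 1.0)/1.21 = 27.4 days (vs. the pure-advection estimate x/v = 28.2 d).

27.4 days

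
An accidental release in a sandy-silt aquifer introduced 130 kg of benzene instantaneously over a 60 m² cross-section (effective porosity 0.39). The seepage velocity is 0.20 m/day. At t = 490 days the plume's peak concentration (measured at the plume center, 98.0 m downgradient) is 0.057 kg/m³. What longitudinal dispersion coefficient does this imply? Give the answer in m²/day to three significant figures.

At the plume center C_max = M/(n_e·A·√(4πDt)), so D = M²/(4πt·(n_e·A·C_max)²).
n_e·A·C_max = 0.39 × 60 × 0.057 = 1.334 kg/m.
D = 130²/(4π × 490 × 1.334²) = 1.54 m²/day.

1.54 m²/day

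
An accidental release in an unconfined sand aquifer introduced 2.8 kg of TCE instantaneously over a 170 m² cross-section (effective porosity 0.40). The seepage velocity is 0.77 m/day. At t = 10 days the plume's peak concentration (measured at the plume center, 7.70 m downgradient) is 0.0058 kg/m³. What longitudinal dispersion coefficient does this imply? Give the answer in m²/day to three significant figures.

0.401 m²/day

At the plume center C_max = M/(n_e·A·√(4πDt)), so D = M²/(4πt·(n_e·A·C_max)²).
n_e·A·C_max = 0.40 × 170 × 0.0058 = 0.3944 kg/m.
D = 2.8²/(4π × 10 × 0.3944²) = 0.401 m²/day.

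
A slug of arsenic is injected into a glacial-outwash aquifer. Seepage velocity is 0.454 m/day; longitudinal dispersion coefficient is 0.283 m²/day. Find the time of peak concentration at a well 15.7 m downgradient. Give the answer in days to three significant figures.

33.2 days

For the 1D instantaneous-source solution, setting ∂C/∂t = 0 at fixed x gives v²t² + 2Dt − x² = 0, so t = (√(D² + v²x²) − D)/v².
√(D² + v²x²) = √(0.283² + 0.454² × 15.7²) = 7.133; v² = 0.206116.
t = (7.133 − 0.283)/0.206116 = 33.2 days (vs. the pure-advection estimate x/v = 34.6 d).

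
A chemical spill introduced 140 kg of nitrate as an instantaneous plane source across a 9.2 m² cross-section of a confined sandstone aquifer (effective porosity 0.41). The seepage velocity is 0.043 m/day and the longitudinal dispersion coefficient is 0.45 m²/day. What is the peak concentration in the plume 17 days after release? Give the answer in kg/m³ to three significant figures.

The peak of an instantaneous 1D plume sits at x = vt; there the Gaussian factor is 1 and C_max = M/(n_e·A·√(4πDt)), where n_e·A is the pore area the mass is dissolved in.
√(4πDt) = √(4π × 0.45 × 17) = 9.805 m, so C_max = 140/(0.41 × 9.2 × 9.805) = 3.79 kg/m³.

3.79 kg/m³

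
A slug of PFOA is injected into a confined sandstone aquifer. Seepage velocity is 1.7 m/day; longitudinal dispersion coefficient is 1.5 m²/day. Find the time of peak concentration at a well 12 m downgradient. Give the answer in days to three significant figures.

6.56 days

For the 1D instantaneous-source solution, setting ∂C/∂t = 0 at fixed x gives v²t² + 2Dt − x² = 0, so t = (√(D² + v²x²) − D)/v².
√(D² + v²x²) = √(1.5² + 1.7² × 12²) = 20.46; v² = 2.89.
t = (20.46 − 1.5)/2.89 = 6.56 days (vs. the pure-advection estimate x/v = 7.06 d).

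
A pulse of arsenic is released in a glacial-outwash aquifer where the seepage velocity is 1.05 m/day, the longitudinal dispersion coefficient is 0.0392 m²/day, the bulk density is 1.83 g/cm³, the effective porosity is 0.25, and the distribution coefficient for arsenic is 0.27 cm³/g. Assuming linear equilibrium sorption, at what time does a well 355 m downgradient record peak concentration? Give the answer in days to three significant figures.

1010 days

Retardation factor R = 1 + ρ_b·K_d/n = 1 + 1.83 × 0.27/0.25 = 2.976.
Sorption retards both mechanisms: v_R = v/R = 0.3528 m/day, D_R = D/R = 0.01317 m²/day.
Peak time from v_R²t² + 2D_R t − x² = 0: t = (√(D_R² + v_R²x²) − D_R)/v_R².
√(D_R² + v_R²x²) = √(0.01317² + 0.3528² × 355²) = 125.2; v_R² = 0.1245.
t = (125.2 − 0.01317)/0.1245 = 1010 days.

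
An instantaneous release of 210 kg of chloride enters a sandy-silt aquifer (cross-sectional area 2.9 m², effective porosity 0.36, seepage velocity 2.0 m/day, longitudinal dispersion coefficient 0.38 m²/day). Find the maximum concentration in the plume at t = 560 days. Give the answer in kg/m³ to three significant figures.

The peak of an instantaneous 1D plume sits at x = vt; there the Gaussian factor is 1 and C_max = M/(n_e·A·√(4πDt)), where n_e·A is the pore area the mass is dissolved in.
√(4πDt) = √(4π × 0.38 × 560) = 51.71 m, so C_max = 210/(0.36 × 2.9 × 51.71) = 3.89 kg/m³.

3.89 kg/m³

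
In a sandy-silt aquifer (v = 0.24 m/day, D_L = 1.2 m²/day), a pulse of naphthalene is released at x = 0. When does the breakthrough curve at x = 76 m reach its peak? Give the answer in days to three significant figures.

For the 1D instantaneous-source solution, setting ∂C/∂t = 0 at fixed x gives v²t² + 2Dt − x² = 0, so t = (√(D² + v²x²) − D)/v².
√(D² + v²x²) = √(1.2² + 0.24² × 76²) = 18.28; v² = 0.0576.
t = (18.28 − 1.2)/0.0576 = 297 days (vs. the pure-advection estimate x/v = 317 d).

297 days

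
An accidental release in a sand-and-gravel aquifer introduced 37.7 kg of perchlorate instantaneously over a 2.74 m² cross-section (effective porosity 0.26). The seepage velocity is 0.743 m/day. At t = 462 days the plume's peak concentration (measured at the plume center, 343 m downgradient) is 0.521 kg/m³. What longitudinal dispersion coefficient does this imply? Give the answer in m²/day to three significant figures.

At the plume center C_max = M/(n_e·A·√(4πDt)), so D = M²/(4πt·(n_e·A·C_max)²).
n_e·A·C_max = 0.26 × 2.74 × 0.521 = 0.3712 kg/m.
D = 37.7²/(4π × 462 × 0.3712²) = 1.78 m²/day.

1.78 m²/day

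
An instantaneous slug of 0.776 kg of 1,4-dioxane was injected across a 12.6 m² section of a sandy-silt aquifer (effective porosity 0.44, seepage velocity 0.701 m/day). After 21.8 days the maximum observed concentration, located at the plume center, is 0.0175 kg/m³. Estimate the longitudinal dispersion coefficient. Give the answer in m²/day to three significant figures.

At the plume center C_max = M/(n_e·A·√(4πDt)), so D = M²/(4πt·(n_e·A·C_max)²).
n_e·A·C_max = 0.44 × 12.6 × 0.0175 = 0.09702 kg/m.
D = 0.776²/(4π × 21.8 × 0.09702²) = 0.234 m²/day.

0.234 m²/day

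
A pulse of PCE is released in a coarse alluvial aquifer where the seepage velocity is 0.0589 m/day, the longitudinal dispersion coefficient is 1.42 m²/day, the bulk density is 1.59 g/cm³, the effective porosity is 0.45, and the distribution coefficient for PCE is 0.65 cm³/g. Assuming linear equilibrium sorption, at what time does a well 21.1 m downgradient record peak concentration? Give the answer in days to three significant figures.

Retardation factor R = 1 + ρ_b·K_d/n = 1 + 1.59 × 0.65/0.45 = 3.297.
Sorption retards both mechanisms: v_R = v/R = 0.01786 m/day, D_R = D/R = 0.4307 m²/day.
Peak time from v_R²t² + 2D_R t − x² = 0: t = (√(D_R² + v_R²x²) − D_R)/v_R².
√(D_R² + v_R²x²) = √(0.4307² + 0.01786² × 21.1²) = 0.5723; v_R² = 0.0003190.
t = (0.5723 − 0.4307)/0.0003190 = 444 days.

444 days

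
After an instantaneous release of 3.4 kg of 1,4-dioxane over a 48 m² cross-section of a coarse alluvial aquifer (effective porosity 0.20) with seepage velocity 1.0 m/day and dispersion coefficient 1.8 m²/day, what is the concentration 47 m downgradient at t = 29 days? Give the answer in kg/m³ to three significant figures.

0.00293 kg/m³

For an instantaneous plane source, C(x,t) = M/(n_e·A·√(4πDt)) · exp(−(x−vt)²/(4Dt)), with n_e·A the pore (flow) area.
Plume center vt = 1.0 × 29 = 29 m, so the well at 47 m is 18 m downgradient of the peak.
√(4πDt) = 25.61 m, giving peak height M/(n_e·A·√(4πDt)) = 3.4/(0.20 × 48 × 25.61) = 0.01383 kg/m³.
(x−vt)²/(4Dt) = (18)²/(4 × 1.8 × 29) = 1.552; exp(−1.552) = 0.2118.
C = 0.01383 × 0.2118 = 0.00293 kg/m³.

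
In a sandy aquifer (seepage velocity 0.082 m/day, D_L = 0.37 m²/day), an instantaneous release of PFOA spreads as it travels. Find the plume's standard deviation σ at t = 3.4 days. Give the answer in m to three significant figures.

Dispersive spreading gives a Gaussian with σ² = 2Dt; advection only shifts the center.
σ = √(2 × 0.37 × 3.4) = 1.59 m.

1.59 m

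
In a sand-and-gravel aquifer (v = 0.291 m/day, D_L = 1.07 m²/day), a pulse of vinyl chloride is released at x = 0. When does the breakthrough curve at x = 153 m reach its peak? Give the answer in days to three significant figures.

For the 1D instantaneous-source solution, setting ∂C/∂t = 0 at fixed x gives v²t² + 2Dt − x² = 0, so t = (√(D² + v²x²) − D)/v².
√(D² + v²x²) = √(1.07² + 0.291² × 153²) = 44.54; v² = 0.084681.
t = (44.54 − 1.07)/0.084681 = 513 days (vs. the pure-advection estimate x/v = 526 d).

513 days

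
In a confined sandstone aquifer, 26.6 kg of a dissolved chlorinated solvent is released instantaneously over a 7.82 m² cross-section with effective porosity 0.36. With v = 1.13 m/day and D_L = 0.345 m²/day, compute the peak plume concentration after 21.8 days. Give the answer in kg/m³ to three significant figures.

The peak of an instantaneous 1D plume sits at x = vt; there the Gaussian factor is 1 and C_max = M/(n_e·A·√(4πDt)), where n_e·A is the pore area the mass is dissolved in.
√(4πDt) = √(4π × 0.345 × 21.8) = 9.722 m, so C_max = 26.6/(0.36 × 7.82 × 9.722) = 0.972 kg/m³.

0.972 kg/m³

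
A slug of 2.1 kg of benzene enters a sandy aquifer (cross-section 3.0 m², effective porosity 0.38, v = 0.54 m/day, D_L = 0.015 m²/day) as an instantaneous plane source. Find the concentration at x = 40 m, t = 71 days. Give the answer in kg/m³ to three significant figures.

0.264 kg/m³

For an instantaneous plane source, C(x,t) = M/(n_e·A·√(4πDt)) · exp(−(x−vt)²/(4Dt)), with n_e·A the pore (flow) area.
Plume center vt = 0.54 × 71 = 38.34 m, so the well at 40 m is 1.66 m downgradient of the peak.
√(4πDt) = 3.658 m, giving peak height M/(n_e·A·√(4πDt)) = 2.1/(0.38 × 3.0 × 3.658) = 0.5036 kg/m³.
(x−vt)²/(4Dt) = (1.66)²/(4 × 0.015 × 71) = 0.6469; exp(−0.6469) = 0.5237.
C = 0.5036 × 0.5237 = 0.264 kg/m³.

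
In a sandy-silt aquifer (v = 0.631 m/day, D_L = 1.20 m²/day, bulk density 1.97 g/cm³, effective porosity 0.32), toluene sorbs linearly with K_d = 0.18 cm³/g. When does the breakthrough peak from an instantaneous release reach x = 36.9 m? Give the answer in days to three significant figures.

Retardation factor R = 1 + ρ_b·K_d/n = 1 + 1.97 × 0.18/0.32 = 2.108.
Sorption retards both mechanisms: v_R = v/R = 0.2993 m/day, D_R = D/R = 0.5693 m²/day.
Peak time from v_R²t² + 2D_R t − x² = 0: t = (√(D_R² + v_R²x²) − D_R)/v_R².
√(D_R² + v_R²x²) = √(0.5693² + 0.2993² × 36.9²) = 11.06; v_R² = 0.08958.
t = (11.06 − 0.5693)/0.08958 = 117 days.

117 days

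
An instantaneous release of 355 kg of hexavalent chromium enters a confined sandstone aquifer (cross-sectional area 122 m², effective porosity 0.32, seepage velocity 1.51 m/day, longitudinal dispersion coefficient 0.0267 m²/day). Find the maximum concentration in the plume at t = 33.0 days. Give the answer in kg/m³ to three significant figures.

2.73 kg/m³

The peak of an instantaneous 1D plume sits at x = vt; there the Gaussian factor is 1 and C_max = M/(n_e·A·√(4πDt)), where n_e·A is the pore area the mass is dissolved in.
√(4πDt) = √(4π × 0.0267 × 33.0) = 3.327 m, so C_max = 355/(0.32 × 122 × 3.327) = 2.73 kg/m³.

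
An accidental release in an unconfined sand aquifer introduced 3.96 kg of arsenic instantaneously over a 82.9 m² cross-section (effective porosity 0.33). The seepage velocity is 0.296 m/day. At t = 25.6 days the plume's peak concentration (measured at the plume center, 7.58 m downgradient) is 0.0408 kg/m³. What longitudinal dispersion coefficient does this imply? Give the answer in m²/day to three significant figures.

At the plume center C_max = M/(n_e·A·√(4πDt)), so D = M²/(4πt·(n_e·A·C_max)²).
n_e·A·C_max = 0.33 × 82.9 × 0.0408 = 1.116 kg/m.
D = 3.96²/(4π × 25.6 × 1.116²) = 0.0391 m²/day.

0.0391 m²/day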